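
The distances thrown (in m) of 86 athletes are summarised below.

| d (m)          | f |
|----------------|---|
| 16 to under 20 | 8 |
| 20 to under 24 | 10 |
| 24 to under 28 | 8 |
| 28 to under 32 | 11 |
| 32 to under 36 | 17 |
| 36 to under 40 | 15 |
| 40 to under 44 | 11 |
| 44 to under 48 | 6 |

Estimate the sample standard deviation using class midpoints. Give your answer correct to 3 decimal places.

8.238

Midpoints: 18, 22, 26, 30, 34, 38, 42, 46
n = 86, Σfm = 2788, mean = 32.4186
Σfm² = 96152
Σf(m − x̄)² = Σfm² − (Σfm)²/n = 96152 − 2788²/86 = 5768.9302
Sample variance = 5768.9302 / 85 = 67.8698
Standard deviation = √67.8698 = 8.2383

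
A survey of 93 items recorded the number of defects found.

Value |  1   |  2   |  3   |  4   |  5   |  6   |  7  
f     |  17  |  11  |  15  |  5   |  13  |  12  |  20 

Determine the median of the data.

4

Cumulative frequencies: 17, 28, 43, 48, 61, 73, 93
n = 93, so the median is the value in position (n+1)/2 = 47.
Position 47 falls at value 4.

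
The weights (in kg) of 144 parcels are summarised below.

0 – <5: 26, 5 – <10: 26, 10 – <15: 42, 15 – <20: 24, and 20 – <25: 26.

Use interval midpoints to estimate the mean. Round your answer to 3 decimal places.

12.431

Midpoints: 2.5, 7.5, 12.5, 17.5, 22.5
Σfm = 26×2.5 + 26×7.5 + 42×12.5 + 24×17.5 + 26×22.5 = 1790
n = Σf = 144
Mean = 1790 / 144 = 12.4306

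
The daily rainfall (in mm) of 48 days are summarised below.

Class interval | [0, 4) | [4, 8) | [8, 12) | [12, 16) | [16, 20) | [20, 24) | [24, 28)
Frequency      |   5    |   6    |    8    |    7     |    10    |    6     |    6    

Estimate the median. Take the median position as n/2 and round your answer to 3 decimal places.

14.857

Cumulative frequencies: 5, 11, 19, 26, 36, 42, 48
n = 48; position = n/2 = 24.
This falls in the class [12, 16): L = 12, F = 19, f = 7, h = 4.
Median ≈ 12 + ((24 − 19) / 7) × 4 = 14.8571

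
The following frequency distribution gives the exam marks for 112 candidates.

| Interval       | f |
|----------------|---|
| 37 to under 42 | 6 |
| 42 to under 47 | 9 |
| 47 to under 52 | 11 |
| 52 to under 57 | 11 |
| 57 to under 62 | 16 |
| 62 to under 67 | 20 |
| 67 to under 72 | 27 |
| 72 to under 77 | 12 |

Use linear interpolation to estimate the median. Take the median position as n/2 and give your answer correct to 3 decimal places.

Cumulative frequencies: 6, 15, 26, 37, 53, 73, 100, 112
n = 112; position = n/2 = 56.
This falls in the class 62 to under 67: L = 62, F = 53, f = 20, h = 5.
Median ≈ 62 + ((56 − 53) / 20) × 5 = 62.7500

62.750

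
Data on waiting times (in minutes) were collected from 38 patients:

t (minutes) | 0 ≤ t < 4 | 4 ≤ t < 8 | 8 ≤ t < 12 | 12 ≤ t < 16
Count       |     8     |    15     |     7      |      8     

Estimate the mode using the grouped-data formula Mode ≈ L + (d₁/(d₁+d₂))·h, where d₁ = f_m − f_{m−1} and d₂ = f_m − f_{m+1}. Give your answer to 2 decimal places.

5.87

Modal class: 4 ≤ t < 8 (highest frequency 15).
d₁ = 15 − 8 = 7, d₂ = 15 − 7 = 8
Mode ≈ 4 + (7/(7+8)) × 4 = 4 + 1.8667 = 5.8667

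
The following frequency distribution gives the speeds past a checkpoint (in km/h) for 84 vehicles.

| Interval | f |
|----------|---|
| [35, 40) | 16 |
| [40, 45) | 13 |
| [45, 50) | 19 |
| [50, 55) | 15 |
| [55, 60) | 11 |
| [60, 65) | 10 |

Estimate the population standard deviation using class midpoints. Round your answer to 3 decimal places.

8.096

Midpoints: 37.5, 42.5, 47.5, 52.5, 57.5, 62.5
n = 84, Σfm = 4100, mean = 48.8095
Σfm² = 205625
Σf(m − x̄)² = Σfm² − (Σfm)²/n = 205625 − 4100²/84 = 5505.9524
Population variance = 5505.9524 / 84 = 65.5471
Standard deviation = √65.5471 = 8.0961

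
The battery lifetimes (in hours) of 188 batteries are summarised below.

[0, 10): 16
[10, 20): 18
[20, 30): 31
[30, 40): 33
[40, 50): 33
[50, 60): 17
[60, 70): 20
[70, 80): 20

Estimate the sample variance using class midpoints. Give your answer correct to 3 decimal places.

429.400

Midpoints: 5, 15, 25, 35, 45, 55, 65, 75
n = 188, Σfm = 7500, mean = 39.8936
Σfm² = 379500
Σf(m − x̄)² = Σfm² − (Σfm)²/n = 379500 − 7500²/188 = 80297.8723
Sample variance = 80297.8723 / 187 = 429.4004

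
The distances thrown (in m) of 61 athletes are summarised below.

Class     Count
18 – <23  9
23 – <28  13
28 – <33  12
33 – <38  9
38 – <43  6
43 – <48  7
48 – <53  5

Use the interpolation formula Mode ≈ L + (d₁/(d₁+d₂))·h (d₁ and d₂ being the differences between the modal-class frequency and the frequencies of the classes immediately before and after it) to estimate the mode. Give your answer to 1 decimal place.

Modal class: 23 – <28 (highest frequency 13).
d₁ = 13 − 9 = 4, d₂ = 13 − 12 = 1
Mode ≈ 23 + (4/(4+1)) × 5 = 23 + 4.0000 = 27.0000

27.0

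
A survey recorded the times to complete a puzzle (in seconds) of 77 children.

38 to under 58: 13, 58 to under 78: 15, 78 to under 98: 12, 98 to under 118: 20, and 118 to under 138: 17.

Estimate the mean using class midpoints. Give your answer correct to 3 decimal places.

91.377

Midpoints: 48, 68, 88, 108, 128
Σfm = 13×48 + 15×68 + 12×88 + 20×108 + 17×128 = 7036
n = Σf = 77
Mean = 7036 / 77 = 91.3766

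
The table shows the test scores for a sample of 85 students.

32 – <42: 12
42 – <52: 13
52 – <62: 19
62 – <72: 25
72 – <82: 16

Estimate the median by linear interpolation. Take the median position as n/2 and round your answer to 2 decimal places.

61.21

Cumulative frequencies: 12, 25, 44, 69, 85
n = 85; position = n/2 = 42.5.
This falls in the class 52 – <62: L = 52, F = 25, f = 19, h = 10.
Median ≈ 52 + ((42.5 − 25) / 19) × 10 = 61.2105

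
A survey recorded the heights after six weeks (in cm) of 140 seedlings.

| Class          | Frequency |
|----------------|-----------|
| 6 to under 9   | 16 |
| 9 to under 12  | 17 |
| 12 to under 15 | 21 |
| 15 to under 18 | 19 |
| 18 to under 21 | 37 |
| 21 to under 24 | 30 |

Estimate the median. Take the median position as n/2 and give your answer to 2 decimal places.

17.53

Cumulative frequencies: 16, 33, 54, 73, 110, 140
n = 140; position = n/2 = 70.
This falls in the class 15 to under 18: L = 15, F = 54, f = 19, h = 3.
Median ≈ 15 + ((70 − 54) / 19) × 3 = 17.5263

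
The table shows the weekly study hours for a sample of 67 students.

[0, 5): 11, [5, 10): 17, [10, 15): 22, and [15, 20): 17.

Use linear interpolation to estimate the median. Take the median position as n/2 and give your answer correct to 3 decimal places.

Cumulative frequencies: 11, 28, 50, 67
n = 67; position = n/2 = 33.5.
This falls in the class [10, 15): L = 10, F = 28, f = 22, h = 5.
Median ≈ 10 + ((33.5 − 28) / 22) × 5 = 11.2500

11.250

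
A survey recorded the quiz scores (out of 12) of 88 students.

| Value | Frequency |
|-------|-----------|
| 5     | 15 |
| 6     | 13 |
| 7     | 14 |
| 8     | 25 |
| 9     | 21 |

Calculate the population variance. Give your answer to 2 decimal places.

1.99

Values: 5, 6, 7, 8, 9
n = 88, Σfx = 640, mean = 7.2727
Σfx² = 4830
Σf(x − x̄)² = Σfx² − (Σfx)²/n = 4830 − 640²/88 = 175.4545
Population variance = 175.4545 / 88 = 1.9938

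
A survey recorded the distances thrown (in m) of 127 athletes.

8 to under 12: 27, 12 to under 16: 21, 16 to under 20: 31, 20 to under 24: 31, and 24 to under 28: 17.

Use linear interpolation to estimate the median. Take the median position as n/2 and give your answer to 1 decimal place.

18.0

Cumulative frequencies: 27, 48, 79, 110, 127
n = 127; position = n/2 = 63.5.
This falls in the class 16 to under 20: L = 16, F = 48, f = 31, h = 4.
Median ≈ 16 + ((63.5 − 48) / 31) × 4 = 18.0000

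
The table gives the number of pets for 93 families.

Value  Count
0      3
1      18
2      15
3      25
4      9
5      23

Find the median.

3

Cumulative frequencies: 3, 21, 36, 61, 70, 93
n = 93, so the median is the value in position (n+1)/2 = 47.
Position 47 falls at value 3.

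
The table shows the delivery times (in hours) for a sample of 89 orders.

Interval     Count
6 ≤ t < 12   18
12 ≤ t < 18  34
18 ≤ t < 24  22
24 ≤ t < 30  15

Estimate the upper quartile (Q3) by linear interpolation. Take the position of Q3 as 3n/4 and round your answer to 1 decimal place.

Cumulative frequencies: 18, 52, 74, 89
n = 89; position = 3n/4 = 66.75.
This falls in the class 18 ≤ t < 24: L = 18, F = 52, f = 22, h = 6.
Upper quartile ≈ 18 + ((66.75 − 52) / 22) × 6 = 22.0227

22.0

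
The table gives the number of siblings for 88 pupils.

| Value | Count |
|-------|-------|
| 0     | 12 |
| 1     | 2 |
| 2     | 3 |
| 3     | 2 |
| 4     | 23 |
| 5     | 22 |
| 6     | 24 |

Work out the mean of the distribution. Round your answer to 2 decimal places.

Values: 0, 1, 2, 3, 4, 5, 6
Σfx = 12×0 + 2×1 + 3×2 + 2×3 + 23×4 + 22×5 + 24×6 = 360
n = Σf = 88
Mean = 360 / 88 = 4.0909

4.09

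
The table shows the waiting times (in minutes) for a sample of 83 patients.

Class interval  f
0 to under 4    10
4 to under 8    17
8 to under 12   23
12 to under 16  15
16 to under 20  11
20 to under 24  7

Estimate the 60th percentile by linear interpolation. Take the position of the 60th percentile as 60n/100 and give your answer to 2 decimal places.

11.97

Cumulative frequencies: 10, 27, 50, 65, 76, 83
n = 83; position = 60n/100 = 49.8.
This falls in the class 8 to under 12: L = 8, F = 27, f = 23, h = 4.
60th percentile ≈ 8 + ((49.8 − 27) / 23) × 4 = 11.9652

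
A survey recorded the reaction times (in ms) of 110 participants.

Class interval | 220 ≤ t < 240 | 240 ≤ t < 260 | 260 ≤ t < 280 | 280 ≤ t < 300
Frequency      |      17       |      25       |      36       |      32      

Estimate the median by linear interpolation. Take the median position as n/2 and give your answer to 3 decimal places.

267.222

Cumulative frequencies: 17, 42, 78, 110
n = 110; position = n/2 = 55.
This falls in the class 260 ≤ t < 280: L = 260, F = 42, f = 36, h = 20.
Median ≈ 260 + ((55 − 42) / 36) × 20 = 267.2222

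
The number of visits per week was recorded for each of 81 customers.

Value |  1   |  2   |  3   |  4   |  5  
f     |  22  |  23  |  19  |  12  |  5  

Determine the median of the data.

2

Cumulative frequencies: 22, 45, 64, 76, 81
n = 81, so the median is the value in position (n+1)/2 = 41.
Position 41 falls at value 2.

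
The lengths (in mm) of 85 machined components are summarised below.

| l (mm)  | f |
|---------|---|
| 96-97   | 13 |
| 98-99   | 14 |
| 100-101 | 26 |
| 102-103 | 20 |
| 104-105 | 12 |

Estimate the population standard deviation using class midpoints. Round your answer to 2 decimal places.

2.51

Midpoints: 96.5, 98.5, 100.5, 102.5, 104.5
n = 85, Σfm = 8550.5, mean = 100.5941
Σfm² = 860665.25
Σf(m − x̄)² = Σfm² − (Σfm)²/n = 860665.25 − 8550.5²/85 = 535.2471
Population variance = 535.2471 / 85 = 6.2970
Standard deviation = √6.2970 = 2.5094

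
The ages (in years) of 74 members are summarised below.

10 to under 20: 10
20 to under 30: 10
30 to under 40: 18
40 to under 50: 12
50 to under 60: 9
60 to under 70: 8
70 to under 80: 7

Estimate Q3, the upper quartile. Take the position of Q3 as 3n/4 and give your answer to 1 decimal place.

Cumulative frequencies: 10, 20, 38, 50, 59, 67, 74
n = 74; position = 3n/4 = 55.5.
This falls in the class 50 to under 60: L = 50, F = 50, f = 9, h = 10.
Upper quartile ≈ 50 + ((55.5 − 50) / 9) × 10 = 56.1111

56.1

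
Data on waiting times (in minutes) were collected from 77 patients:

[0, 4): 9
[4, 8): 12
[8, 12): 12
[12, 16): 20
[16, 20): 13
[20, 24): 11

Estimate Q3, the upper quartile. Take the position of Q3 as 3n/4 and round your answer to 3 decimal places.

Cumulative frequencies: 9, 21, 33, 53, 66, 77
n = 77; position = 3n/4 = 57.75.
This falls in the class [16, 20): L = 16, F = 53, f = 13, h = 4.
Upper quartile ≈ 16 + ((57.75 − 53) / 13) × 4 = 17.4615

17.462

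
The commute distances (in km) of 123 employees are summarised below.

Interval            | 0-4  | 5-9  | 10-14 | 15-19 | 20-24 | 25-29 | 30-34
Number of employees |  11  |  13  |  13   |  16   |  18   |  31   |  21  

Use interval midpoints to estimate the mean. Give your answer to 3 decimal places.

19.886

Midpoints: 2, 7, 12, 17, 22, 27, 32
Σfm = 11×2 + 13×7 + 13×12 + 16×17 + 18×22 + 31×27 + 21×32 = 2446
n = Σf = 123
Mean = 2446 / 123 = 19.8862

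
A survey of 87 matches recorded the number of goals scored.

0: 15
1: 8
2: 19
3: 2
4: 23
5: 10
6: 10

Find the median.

3

Cumulative frequencies: 15, 23, 42, 44, 67, 77, 87
n = 87, so the median is the value in position (n+1)/2 = 44.
Position 44 falls at value 3.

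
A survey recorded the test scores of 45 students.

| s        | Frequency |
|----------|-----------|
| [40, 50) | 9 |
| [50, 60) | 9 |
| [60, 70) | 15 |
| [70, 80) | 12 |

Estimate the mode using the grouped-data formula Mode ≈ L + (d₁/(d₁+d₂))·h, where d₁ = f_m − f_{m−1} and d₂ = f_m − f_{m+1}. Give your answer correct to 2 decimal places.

66.67

Modal class: [60, 70) (highest frequency 15).
d₁ = 15 − 9 = 6, d₂ = 15 − 12 = 3
Mode ≈ 60 + (6/(6+3)) × 10 = 60 + 6.6667 = 66.6667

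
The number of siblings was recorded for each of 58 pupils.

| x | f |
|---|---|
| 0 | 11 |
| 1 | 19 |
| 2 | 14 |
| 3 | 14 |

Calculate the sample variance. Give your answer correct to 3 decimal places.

1.130

Values: 0, 1, 2, 3
n = 58, Σfx = 89, mean = 1.5345
Σfx² = 201
Σf(x − x̄)² = Σfx² − (Σfx)²/n = 201 − 89²/58 = 64.4310
Sample variance = 64.4310 / 57 = 1.1304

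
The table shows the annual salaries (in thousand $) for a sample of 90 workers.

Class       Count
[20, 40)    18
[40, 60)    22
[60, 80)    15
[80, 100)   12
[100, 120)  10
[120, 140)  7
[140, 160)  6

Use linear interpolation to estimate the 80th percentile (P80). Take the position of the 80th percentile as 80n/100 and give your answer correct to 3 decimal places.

Cumulative frequencies: 18, 40, 55, 67, 77, 84, 90
n = 90; position = 80n/100 = 72.
This falls in the class [100, 120): L = 100, F = 67, f = 10, h = 20.
80th percentile ≈ 100 + ((72 − 67) / 10) × 20 = 110.0000

110.000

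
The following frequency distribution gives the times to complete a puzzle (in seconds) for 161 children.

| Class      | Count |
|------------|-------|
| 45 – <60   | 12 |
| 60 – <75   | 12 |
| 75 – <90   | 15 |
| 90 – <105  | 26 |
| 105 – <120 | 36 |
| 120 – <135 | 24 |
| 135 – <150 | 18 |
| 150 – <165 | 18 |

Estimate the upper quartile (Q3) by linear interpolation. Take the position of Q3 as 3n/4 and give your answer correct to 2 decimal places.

132.34

Cumulative frequencies: 12, 24, 39, 65, 101, 125, 143, 161
n = 161; position = 3n/4 = 120.75.
This falls in the class 120 – <135: L = 120, F = 101, f = 24, h = 15.
Upper quartile ≈ 120 + ((120.75 − 101) / 24) × 15 = 132.3438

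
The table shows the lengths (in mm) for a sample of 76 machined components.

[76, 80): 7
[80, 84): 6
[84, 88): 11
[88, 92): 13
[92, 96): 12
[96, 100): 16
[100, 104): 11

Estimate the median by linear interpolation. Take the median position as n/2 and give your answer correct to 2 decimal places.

Cumulative frequencies: 7, 13, 24, 37, 49, 65, 76
n = 76; position = n/2 = 38.
This falls in the class [92, 96): L = 92, F = 37, f = 12, h = 4.
Median ≈ 92 + ((38 − 37) / 12) × 4 = 92.3333

92.33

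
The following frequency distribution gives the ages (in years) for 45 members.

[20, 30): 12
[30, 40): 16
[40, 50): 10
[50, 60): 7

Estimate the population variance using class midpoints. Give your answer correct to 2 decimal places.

104.00

Midpoints: 25, 35, 45, 55
n = 45, Σfm = 1695, mean = 37.6667
Σfm² = 68525
Σf(m − x̄)² = Σfm² − (Σfm)²/n = 68525 − 1695²/45 = 4680.0000
Population variance = 4680.0000 / 45 = 104.0000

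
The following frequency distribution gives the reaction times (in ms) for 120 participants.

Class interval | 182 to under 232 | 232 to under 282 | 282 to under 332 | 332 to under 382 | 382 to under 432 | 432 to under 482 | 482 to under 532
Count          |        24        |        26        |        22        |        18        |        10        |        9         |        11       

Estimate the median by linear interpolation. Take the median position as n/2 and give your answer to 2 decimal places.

304.73

Cumulative frequencies: 24, 50, 72, 90, 100, 109, 120
n = 120; position = n/2 = 60.
This falls in the class 282 to under 332: L = 282, F = 50, f = 22, h = 50.
Median ≈ 282 + ((60 − 50) / 22) × 50 = 304.7273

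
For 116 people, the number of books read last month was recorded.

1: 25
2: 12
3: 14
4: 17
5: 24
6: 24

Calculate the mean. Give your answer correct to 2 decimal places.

3.65

Values: 1, 2, 3, 4, 5, 6
Σfx = 25×1 + 12×2 + 14×3 + 17×4 + 24×5 + 24×6 = 423
n = Σf = 116
Mean = 423 / 116 = 3.6466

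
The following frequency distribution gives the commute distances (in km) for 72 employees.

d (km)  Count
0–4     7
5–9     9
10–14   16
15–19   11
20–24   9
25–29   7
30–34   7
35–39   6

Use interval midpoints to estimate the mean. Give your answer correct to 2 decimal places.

17.90

Midpoints: 2, 7, 12, 17, 22, 27, 32, 37
Σfm = 7×2 + 9×7 + 16×12 + 11×17 + 9×22 + 7×27 + 7×32 + 6×37 = 1289
n = Σf = 72
Mean = 1289 / 72 = 17.9028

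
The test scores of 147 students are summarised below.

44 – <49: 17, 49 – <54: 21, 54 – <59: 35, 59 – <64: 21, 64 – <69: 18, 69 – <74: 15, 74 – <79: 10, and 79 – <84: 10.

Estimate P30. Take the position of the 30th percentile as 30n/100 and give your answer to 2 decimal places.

54.87

Cumulative frequencies: 17, 38, 73, 94, 112, 127, 137, 147
n = 147; position = 30n/100 = 44.1.
This falls in the class 54 – <59: L = 54, F = 38, f = 35, h = 5.
30th percentile ≈ 54 + ((44.1 − 38) / 35) × 5 = 54.8714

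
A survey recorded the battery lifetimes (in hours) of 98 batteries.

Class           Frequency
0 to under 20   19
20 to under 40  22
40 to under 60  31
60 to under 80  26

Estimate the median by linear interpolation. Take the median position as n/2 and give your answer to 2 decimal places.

45.16

Cumulative frequencies: 19, 41, 72, 98
n = 98; position = n/2 = 49.
This falls in the class 40 to under 60: L = 40, F = 41, f = 31, h = 20.
Median ≈ 40 + ((49 − 41) / 31) × 20 = 45.1613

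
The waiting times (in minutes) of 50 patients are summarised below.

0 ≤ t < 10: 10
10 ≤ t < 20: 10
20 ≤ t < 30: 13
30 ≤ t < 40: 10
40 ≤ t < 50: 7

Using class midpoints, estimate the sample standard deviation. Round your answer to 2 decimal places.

13.35

Midpoints: 5, 15, 25, 35, 45
n = 50, Σfm = 1190, mean = 23.8000
Σfm² = 37050
Σf(m − x̄)² = Σfm² − (Σfm)²/n = 37050 − 1190²/50 = 8728.0000
Sample variance = 8728.0000 / 49 = 178.1224
Standard deviation = √178.1224 = 13.3463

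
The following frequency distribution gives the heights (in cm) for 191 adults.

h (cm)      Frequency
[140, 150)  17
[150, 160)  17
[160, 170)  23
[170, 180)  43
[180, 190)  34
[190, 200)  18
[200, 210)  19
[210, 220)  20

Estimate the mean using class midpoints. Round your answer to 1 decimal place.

180.2

Midpoints: 145, 155, 165, 175, 185, 195, 205, 215
Σfm = 17×145 + 17×155 + 23×165 + 43×175 + 34×185 + 18×195 + 19×205 + 20×215 = 34415
n = Σf = 191
Mean = 34415 / 191 = 180.1832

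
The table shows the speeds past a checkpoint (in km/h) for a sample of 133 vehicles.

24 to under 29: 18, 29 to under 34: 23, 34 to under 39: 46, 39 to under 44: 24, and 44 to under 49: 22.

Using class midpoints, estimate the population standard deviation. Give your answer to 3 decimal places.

6.229

Midpoints: 26.5, 31.5, 36.5, 41.5, 46.5
n = 133, Σfm = 4899.5, mean = 36.8383
Σfm² = 185649.25
Σf(m − x̄)² = Σfm² − (Σfm)²/n = 185649.25 − 4899.5²/133 = 5159.7744
Population variance = 5159.7744 / 133 = 38.7953
Standard deviation = √38.7953 = 6.2286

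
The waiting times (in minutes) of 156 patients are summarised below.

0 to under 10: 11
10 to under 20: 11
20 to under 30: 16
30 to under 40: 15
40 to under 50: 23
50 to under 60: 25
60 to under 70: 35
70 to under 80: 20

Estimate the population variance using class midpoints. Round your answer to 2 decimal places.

Midpoints: 5, 15, 25, 35, 45, 55, 65, 75
n = 156, Σfm = 7330, mean = 46.9872
Σfm² = 413700
Σf(m − x̄)² = Σfm² − (Σfm)²/n = 413700 − 7330²/156 = 69283.9744
Population variance = 69283.9744 / 156 = 444.1280

444.13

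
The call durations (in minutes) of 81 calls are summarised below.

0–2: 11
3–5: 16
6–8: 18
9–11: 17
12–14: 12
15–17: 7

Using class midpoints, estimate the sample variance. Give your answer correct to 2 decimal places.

20.35

Midpoints: 1, 4, 7, 10, 13, 16
n = 81, Σfm = 639, mean = 7.8889
Σfm² = 6669
Σf(m − x̄)² = Σfm² − (Σfm)²/n = 6669 − 639²/81 = 1628.0000
Sample variance = 1628.0000 / 80 = 20.3500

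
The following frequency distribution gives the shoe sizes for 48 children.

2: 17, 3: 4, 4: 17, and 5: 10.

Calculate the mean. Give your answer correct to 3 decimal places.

Values: 2, 3, 4, 5
Σfx = 17×2 + 4×3 + 17×4 + 10×5 = 164
n = Σf = 48
Mean = 164 / 48 = 3.4167

3.417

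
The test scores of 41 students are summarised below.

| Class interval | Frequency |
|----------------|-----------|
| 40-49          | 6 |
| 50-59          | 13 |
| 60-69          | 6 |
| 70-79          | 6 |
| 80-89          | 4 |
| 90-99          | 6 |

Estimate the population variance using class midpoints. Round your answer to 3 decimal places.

Midpoints: 44.5, 54.5, 64.5, 74.5, 84.5, 94.5
n = 41, Σfm = 2714.5, mean = 66.2073
Σfm² = 190900.25
Σf(m − x̄)² = Σfm² − (Σfm)²/n = 190900.25 − 2714.5²/41 = 11180.4878
Population variance = 11180.4878 / 41 = 272.6948

272.695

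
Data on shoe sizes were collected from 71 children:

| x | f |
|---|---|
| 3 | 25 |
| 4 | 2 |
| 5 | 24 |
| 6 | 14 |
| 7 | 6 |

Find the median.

Cumulative frequencies: 25, 27, 51, 65, 71
n = 71, so the median is the value in position (n+1)/2 = 36.
Position 36 falls at value 5.

5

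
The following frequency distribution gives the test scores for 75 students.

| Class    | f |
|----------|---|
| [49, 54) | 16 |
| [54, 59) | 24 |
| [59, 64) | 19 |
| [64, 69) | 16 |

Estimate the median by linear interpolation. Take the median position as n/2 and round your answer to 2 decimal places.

Cumulative frequencies: 16, 40, 59, 75
n = 75; position = n/2 = 37.5.
This falls in the class [54, 59): L = 54, F = 16, f = 24, h = 5.
Median ≈ 54 + ((37.5 − 16) / 24) × 5 = 58.4792

58.48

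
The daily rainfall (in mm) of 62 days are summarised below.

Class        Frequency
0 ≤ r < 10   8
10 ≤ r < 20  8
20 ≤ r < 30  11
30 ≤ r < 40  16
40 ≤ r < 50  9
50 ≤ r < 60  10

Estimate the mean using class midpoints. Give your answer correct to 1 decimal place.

31.5

Midpoints: 5, 15, 25, 35, 45, 55
Σfm = 8×5 + 8×15 + 11×25 + 16×35 + 9×45 + 10×55 = 1950
n = Σf = 62
Mean = 1950 / 62 = 31.4516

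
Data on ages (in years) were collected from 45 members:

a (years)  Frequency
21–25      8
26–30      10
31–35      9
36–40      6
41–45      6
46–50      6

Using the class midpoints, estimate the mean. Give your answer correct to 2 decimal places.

34.11

Midpoints: 23, 28, 33, 38, 43, 48
Σfm = 8×23 + 10×28 + 9×33 + 6×38 + 6×43 + 6×48 = 1535
n = Σf = 45
Mean = 1535 / 45 = 34.1111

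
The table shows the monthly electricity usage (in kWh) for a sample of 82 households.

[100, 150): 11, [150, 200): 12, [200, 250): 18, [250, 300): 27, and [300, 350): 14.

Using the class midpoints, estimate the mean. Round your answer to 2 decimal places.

237.80

Midpoints: 125, 175, 225, 275, 325
Σfm = 11×125 + 12×175 + 18×225 + 27×275 + 14×325 = 19500
n = Σf = 82
Mean = 19500 / 82 = 237.8049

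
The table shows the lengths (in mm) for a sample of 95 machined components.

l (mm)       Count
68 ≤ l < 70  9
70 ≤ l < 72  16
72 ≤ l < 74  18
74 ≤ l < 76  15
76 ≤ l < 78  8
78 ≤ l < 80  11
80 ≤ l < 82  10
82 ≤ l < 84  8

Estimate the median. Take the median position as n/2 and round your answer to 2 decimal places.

74.60

Cumulative frequencies: 9, 25, 43, 58, 66, 77, 87, 95
n = 95; position = n/2 = 47.5.
This falls in the class 74 ≤ l < 76: L = 74, F = 43, f = 15, h = 2.
Median ≈ 74 + ((47.5 − 43) / 15) × 2 = 74.6000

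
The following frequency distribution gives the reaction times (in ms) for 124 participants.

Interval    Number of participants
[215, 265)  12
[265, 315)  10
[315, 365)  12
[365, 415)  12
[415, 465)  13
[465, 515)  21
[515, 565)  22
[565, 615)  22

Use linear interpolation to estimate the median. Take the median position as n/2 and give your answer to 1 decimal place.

472.1

Cumulative frequencies: 12, 22, 34, 46, 59, 80, 102, 124
n = 124; position = n/2 = 62.
This falls in the class [465, 515): L = 465, F = 59, f = 21, h = 50.
Median ≈ 465 + ((62 − 59) / 21) × 50 = 472.1429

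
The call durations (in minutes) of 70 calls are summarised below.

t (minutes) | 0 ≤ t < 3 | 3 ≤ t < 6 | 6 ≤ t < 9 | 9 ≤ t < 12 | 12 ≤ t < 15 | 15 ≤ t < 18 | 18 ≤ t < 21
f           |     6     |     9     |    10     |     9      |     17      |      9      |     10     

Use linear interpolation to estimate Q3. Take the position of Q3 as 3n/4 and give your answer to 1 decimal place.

Cumulative frequencies: 6, 15, 25, 34, 51, 60, 70
n = 70; position = 3n/4 = 52.5.
This falls in the class 15 ≤ t < 18: L = 15, F = 51, f = 9, h = 3.
Upper quartile ≈ 15 + ((52.5 − 51) / 9) × 3 = 15.5000

15.5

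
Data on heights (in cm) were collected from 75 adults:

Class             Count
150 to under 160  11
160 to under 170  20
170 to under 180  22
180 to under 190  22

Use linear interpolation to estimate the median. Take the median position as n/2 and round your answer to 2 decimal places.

172.95

Cumulative frequencies: 11, 31, 53, 75
n = 75; position = n/2 = 37.5.
This falls in the class 170 to under 180: L = 170, F = 31, f = 22, h = 10.
Median ≈ 170 + ((37.5 − 31) / 22) × 10 = 172.9545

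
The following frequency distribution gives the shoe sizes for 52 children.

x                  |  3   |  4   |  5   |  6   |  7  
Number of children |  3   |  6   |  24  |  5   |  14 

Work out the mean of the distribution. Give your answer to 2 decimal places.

5.40

Values: 3, 4, 5, 6, 7
Σfx = 3×3 + 6×4 + 24×5 + 5×6 + 14×7 = 281
n = Σf = 52
Mean = 281 / 52 = 5.4038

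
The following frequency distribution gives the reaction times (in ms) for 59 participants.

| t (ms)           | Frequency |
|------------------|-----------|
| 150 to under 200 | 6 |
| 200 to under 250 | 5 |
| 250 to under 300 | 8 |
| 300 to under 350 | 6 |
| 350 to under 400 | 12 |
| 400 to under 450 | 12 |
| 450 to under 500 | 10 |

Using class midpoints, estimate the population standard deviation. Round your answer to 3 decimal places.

Midpoints: 175, 225, 275, 325, 375, 425, 475
n = 59, Σfm = 20675, mean = 350.4237
Σfm² = 7786875
Σf(m − x̄)² = Σfm² − (Σfm)²/n = 7786875 − 20675²/59 = 541864.4068
Population variance = 541864.4068 / 59 = 9184.1425
Standard deviation = √9184.1425 = 95.8339

95.834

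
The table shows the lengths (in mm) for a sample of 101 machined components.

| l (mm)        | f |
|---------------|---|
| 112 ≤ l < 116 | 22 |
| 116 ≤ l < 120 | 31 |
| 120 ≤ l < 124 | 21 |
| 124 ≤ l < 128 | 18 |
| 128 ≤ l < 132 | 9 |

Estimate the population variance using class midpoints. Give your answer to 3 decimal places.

25.020

Midpoints: 114, 118, 122, 126, 130
n = 101, Σfm = 12166, mean = 120.4554
Σfm² = 1467988
Σf(m − x̄)² = Σfm² − (Σfm)²/n = 1467988 − 12166²/101 = 2527.0495
Population variance = 2527.0495 / 101 = 25.0203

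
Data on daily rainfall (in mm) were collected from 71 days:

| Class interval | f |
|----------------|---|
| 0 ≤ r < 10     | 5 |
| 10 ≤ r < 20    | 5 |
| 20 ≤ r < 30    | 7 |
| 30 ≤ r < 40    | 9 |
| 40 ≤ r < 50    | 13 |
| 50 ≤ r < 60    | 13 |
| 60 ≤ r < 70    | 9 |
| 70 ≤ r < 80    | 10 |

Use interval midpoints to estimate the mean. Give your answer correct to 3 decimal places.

45.423

Midpoints: 5, 15, 25, 35, 45, 55, 65, 75
Σfm = 5×5 + 5×15 + 7×25 + 9×35 + 13×45 + 13×55 + 9×65 + 10×75 = 3225
n = Σf = 71
Mean = 3225 / 71 = 45.4225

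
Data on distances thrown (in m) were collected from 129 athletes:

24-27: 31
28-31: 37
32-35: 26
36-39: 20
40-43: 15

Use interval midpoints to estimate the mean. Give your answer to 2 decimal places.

31.98

Midpoints: 25.5, 29.5, 33.5, 37.5, 41.5
Σfm = 31×25.5 + 37×29.5 + 26×33.5 + 20×37.5 + 15×41.5 = 4125.5
n = Σf = 129
Mean = 4125.5 / 129 = 31.9806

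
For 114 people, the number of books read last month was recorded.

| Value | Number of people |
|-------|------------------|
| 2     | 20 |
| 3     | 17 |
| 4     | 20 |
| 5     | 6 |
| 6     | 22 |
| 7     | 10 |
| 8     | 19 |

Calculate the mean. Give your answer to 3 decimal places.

Values: 2, 3, 4, 5, 6, 7, 8
Σfx = 20×2 + 17×3 + 20×4 + 6×5 + 22×6 + 10×7 + 19×8 = 555
n = Σf = 114
Mean = 555 / 114 = 4.8684

4.868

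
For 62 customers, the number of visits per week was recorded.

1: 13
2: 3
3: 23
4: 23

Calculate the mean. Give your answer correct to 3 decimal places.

2.903

Values: 1, 2, 3, 4
Σfx = 13×1 + 3×2 + 23×3 + 23×4 = 180
n = Σf = 62
Mean = 180 / 62 = 2.9032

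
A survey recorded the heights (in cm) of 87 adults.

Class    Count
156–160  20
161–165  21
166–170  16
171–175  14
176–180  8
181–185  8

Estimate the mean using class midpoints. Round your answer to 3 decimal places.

167.598

Midpoints: 158, 163, 168, 173, 178, 183
Σfm = 20×158 + 21×163 + 16×168 + 14×173 + 8×178 + 8×183 = 14581
n = Σf = 87
Mean = 14581 / 87 = 167.5977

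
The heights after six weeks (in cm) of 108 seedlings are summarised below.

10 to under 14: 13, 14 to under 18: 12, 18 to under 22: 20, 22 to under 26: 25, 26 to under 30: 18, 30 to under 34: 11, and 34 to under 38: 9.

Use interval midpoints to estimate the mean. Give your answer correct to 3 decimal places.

23.407

Midpoints: 12, 16, 20, 24, 28, 32, 36
Σfm = 13×12 + 12×16 + 20×20 + 25×24 + 18×28 + 11×32 + 9×36 = 2528
n = Σf = 108
Mean = 2528 / 108 = 23.4074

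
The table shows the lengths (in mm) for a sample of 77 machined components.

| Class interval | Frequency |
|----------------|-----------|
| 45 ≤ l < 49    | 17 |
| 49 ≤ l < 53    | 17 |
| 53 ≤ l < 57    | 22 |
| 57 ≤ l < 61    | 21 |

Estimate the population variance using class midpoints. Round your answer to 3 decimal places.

19.597

Midpoints: 47, 51, 55, 59
n = 77, Σfm = 4115, mean = 53.4416
Σfm² = 221421
Σf(m − x̄)² = Σfm² − (Σfm)²/n = 221421 − 4115²/77 = 1508.9870
Population variance = 1508.9870 / 77 = 19.5972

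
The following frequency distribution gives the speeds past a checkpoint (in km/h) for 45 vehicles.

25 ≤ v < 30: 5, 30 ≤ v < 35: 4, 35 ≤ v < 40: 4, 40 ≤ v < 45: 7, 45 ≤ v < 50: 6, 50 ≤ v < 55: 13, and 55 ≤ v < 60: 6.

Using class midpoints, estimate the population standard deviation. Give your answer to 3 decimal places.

9.581

Midpoints: 27.5, 32.5, 37.5, 42.5, 47.5, 52.5, 57.5
n = 45, Σfm = 2027.5, mean = 45.0556
Σfm² = 95481.25
Σf(m − x̄)² = Σfm² − (Σfm)²/n = 95481.25 − 2027.5²/45 = 4131.1111
Population variance = 4131.1111 / 45 = 91.8025
Standard deviation = √91.8025 = 9.5814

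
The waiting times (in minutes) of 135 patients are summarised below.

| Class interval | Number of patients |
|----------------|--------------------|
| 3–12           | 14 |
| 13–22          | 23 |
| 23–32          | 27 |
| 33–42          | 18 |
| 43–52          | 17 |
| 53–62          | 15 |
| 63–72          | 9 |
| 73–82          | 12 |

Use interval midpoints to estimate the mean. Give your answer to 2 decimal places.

38.02

Midpoints: 7.5, 17.5, 27.5, 37.5, 47.5, 57.5, 67.5, 77.5
Σfm = 14×7.5 + 23×17.5 + 27×27.5 + 18×37.5 + 17×47.5 + 15×57.5 + 9×67.5 + 12×77.5 = 5132.5
n = Σf = 135
Mean = 5132.5 / 135 = 38.0185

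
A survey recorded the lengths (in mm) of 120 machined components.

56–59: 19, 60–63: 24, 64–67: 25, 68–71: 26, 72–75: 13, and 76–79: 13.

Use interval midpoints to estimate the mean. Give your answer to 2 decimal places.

66.47

Midpoints: 57.5, 61.5, 65.5, 69.5, 73.5, 77.5
Σfm = 19×57.5 + 24×61.5 + 25×65.5 + 26×69.5 + 13×73.5 + 13×77.5 = 7976
n = Σf = 120
Mean = 7976 / 120 = 66.4667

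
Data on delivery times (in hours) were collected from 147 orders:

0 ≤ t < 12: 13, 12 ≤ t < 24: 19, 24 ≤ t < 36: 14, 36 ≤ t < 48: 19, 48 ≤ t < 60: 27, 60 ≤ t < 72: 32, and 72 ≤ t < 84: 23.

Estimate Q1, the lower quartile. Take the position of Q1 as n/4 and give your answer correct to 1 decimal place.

28.1

Cumulative frequencies: 13, 32, 46, 65, 92, 124, 147
n = 147; position = n/4 = 36.75.
This falls in the class 24 ≤ t < 36: L = 24, F = 32, f = 14, h = 12.
Lower quartile ≈ 24 + ((36.75 − 32) / 14) × 12 = 28.0714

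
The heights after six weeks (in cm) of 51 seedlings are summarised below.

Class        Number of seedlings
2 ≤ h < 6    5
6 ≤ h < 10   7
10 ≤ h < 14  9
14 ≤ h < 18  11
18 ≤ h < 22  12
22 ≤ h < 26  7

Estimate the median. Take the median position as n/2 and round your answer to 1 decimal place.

15.6

Cumulative frequencies: 5, 12, 21, 32, 44, 51
n = 51; position = n/2 = 25.5.
This falls in the class 14 ≤ h < 18: L = 14, F = 21, f = 11, h = 4.
Median ≈ 14 + ((25.5 − 21) / 11) × 4 = 15.6364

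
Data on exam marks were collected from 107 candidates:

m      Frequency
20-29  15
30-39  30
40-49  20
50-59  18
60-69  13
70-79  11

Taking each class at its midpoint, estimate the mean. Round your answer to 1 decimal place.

46.1

Midpoints: 24.5, 34.5, 44.5, 54.5, 64.5, 74.5
Σfm = 15×24.5 + 30×34.5 + 20×44.5 + 18×54.5 + 13×64.5 + 11×74.5 = 4931.5
n = Σf = 107
Mean = 4931.5 / 107 = 46.0888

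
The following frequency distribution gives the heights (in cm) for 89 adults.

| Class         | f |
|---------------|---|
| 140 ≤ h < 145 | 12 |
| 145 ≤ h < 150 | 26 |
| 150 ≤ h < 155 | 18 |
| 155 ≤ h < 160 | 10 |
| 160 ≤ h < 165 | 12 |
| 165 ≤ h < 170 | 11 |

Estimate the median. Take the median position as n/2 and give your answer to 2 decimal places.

151.81

Cumulative frequencies: 12, 38, 56, 66, 78, 89
n = 89; position = n/2 = 44.5.
This falls in the class 150 ≤ h < 155: L = 150, F = 38, f = 18, h = 5.
Median ≈ 150 + ((44.5 − 38) / 18) × 5 = 151.8056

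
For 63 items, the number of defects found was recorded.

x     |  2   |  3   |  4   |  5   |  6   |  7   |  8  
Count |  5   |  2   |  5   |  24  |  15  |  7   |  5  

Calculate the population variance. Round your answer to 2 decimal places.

2.22

Values: 2, 3, 4, 5, 6, 7, 8
n = 63, Σfx = 335, mean = 5.3175
Σfx² = 1921
Σf(x − x̄)² = Σfx² − (Σfx)²/n = 1921 − 335²/63 = 139.6508
Population variance = 139.6508 / 63 = 2.2167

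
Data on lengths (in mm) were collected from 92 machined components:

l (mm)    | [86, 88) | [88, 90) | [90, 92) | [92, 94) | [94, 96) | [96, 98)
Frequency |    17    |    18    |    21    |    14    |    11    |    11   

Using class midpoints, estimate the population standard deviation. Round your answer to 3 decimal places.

3.229

Midpoints: 87, 89, 91, 93, 95, 97
n = 92, Σfm = 8406, mean = 91.3696
Σfm² = 769012
Σf(m − x̄)² = Σfm² − (Σfm)²/n = 769012 − 8406²/92 = 959.4348
Population variance = 959.4348 / 92 = 10.4286
Standard deviation = √10.4286 = 3.2293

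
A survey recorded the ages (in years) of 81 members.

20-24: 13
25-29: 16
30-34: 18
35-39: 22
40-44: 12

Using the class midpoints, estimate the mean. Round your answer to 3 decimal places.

Midpoints: 22, 27, 32, 37, 42
Σfm = 13×22 + 16×27 + 18×32 + 22×37 + 12×42 = 2612
n = Σf = 81
Mean = 2612 / 81 = 32.2469

32.247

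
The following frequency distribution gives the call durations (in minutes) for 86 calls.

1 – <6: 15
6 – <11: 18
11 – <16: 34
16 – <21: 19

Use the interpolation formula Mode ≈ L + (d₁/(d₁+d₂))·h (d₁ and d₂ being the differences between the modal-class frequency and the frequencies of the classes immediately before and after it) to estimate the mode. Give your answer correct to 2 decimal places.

Modal class: 11 – <16 (highest frequency 34).
d₁ = 34 − 18 = 16, d₂ = 34 − 19 = 15
Mode ≈ 11 + (16/(16+15)) × 5 = 11 + 2.5806 = 13.5806

13.58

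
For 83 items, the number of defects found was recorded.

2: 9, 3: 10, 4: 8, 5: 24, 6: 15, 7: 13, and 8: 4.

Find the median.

Cumulative frequencies: 9, 19, 27, 51, 66, 79, 83
n = 83, so the median is the value in position (n+1)/2 = 42.
Position 42 falls at value 5.

5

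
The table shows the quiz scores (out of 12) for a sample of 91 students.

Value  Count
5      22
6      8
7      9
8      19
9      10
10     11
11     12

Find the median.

8

Cumulative frequencies: 22, 30, 39, 58, 68, 79, 91
n = 91, so the median is the value in position (n+1)/2 = 46.
Position 46 falls at value 8.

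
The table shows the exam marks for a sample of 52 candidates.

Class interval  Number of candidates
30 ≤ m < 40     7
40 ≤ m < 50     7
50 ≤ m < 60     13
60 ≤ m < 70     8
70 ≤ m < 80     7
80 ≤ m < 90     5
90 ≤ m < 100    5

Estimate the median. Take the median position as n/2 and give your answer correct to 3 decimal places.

Cumulative frequencies: 7, 14, 27, 35, 42, 47, 52
n = 52; position = n/2 = 26.
This falls in the class 50 ≤ m < 60: L = 50, F = 14, f = 13, h = 10.
Median ≈ 50 + ((26 − 14) / 13) × 10 = 59.2308

59.231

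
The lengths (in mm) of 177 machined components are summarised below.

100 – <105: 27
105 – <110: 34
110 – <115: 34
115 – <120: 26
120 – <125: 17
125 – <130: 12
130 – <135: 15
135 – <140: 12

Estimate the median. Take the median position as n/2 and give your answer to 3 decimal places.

Cumulative frequencies: 27, 61, 95, 121, 138, 150, 165, 177
n = 177; position = n/2 = 88.5.
This falls in the class 110 – <115: L = 110, F = 61, f = 34, h = 5.
Median ≈ 110 + ((88.5 − 61) / 34) × 5 = 114.0441

114.044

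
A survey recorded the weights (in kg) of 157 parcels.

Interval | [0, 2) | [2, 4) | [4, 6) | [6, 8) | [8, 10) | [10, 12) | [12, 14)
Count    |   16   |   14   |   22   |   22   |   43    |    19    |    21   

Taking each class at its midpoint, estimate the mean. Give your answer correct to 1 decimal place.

7.6

Midpoints: 1, 3, 5, 7, 9, 11, 13
Σfm = 16×1 + 14×3 + 22×5 + 22×7 + 43×9 + 19×11 + 21×13 = 1191
n = Σf = 157
Mean = 1191 / 157 = 7.5860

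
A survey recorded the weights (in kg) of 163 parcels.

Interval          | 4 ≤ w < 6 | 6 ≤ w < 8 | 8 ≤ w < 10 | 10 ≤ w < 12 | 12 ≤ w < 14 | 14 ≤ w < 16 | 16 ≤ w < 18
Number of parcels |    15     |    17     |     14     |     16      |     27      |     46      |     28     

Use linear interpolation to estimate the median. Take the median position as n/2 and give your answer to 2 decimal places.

13.44

Cumulative frequencies: 15, 32, 46, 62, 89, 135, 163
n = 163; position = n/2 = 81.5.
This falls in the class 12 ≤ w < 14: L = 12, F = 62, f = 27, h = 2.
Median ≈ 12 + ((81.5 − 62) / 27) × 2 = 13.4444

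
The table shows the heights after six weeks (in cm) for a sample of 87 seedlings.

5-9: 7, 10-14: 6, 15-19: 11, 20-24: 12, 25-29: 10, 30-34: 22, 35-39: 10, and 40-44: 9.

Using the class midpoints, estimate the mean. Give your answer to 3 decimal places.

Midpoints: 7, 12, 17, 22, 27, 32, 37, 42
Σfm = 7×7 + 6×12 + 11×17 + 12×22 + 10×27 + 22×32 + 10×37 + 9×42 = 2294
n = Σf = 87
Mean = 2294 / 87 = 26.3678

26.368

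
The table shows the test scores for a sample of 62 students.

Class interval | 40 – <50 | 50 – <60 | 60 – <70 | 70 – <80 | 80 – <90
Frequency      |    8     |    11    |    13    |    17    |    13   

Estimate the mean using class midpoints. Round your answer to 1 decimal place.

Midpoints: 45, 55, 65, 75, 85
Σfm = 8×45 + 11×55 + 13×65 + 17×75 + 13×85 = 4190
n = Σf = 62
Mean = 4190 / 62 = 67.5806

67.6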